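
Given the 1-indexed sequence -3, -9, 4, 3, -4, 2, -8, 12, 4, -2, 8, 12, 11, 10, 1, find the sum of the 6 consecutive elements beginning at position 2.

-12

Elements at indices 2..7: -9, 4, 3, -4, 2, -8
sum(-9, 4, 3, -4, 2, -8) = -12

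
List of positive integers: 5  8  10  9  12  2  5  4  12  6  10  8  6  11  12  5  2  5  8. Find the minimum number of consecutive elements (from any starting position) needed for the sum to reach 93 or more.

12

add 5: running sum 5 < 93
add 8: running sum 13 < 93
add 10: running sum 23 < 93
add 9: running sum 32 < 93
add 12: running sum 44 < 93
add 2: running sum 46 < 93
add 5: running sum 51 < 93
add 4: running sum 55 < 93
add 12: running sum 67 < 93
add 6: running sum 73 < 93
add 10: running sum 83 < 93
add 8: running sum 91 < 93
end 12: [5, 8, 10, 9, 12, 2, 5, 4, 12, 6, 10, 8, 6] sum 97, len 13
end 13: [10, 9, 12, 2, 5, 4, 12, 6, 10, 8, 6, 11] sum 95, len 12
end 14: [9, 12, 2, 5, 4, 12, 6, 10, 8, 6, 11, 12] sum 97, len 12
end 15: [12, 2, 5, 4, 12, 6, 10, 8, 6, 11, 12, 5] sum 93, len 12
end 16: [12, 2, 5, 4, 12, 6, 10, 8, 6, 11, 12, 5, 2] sum 95, len 13
end 17: [12, 2, 5, 4, 12, 6, 10, 8, 6, 11, 12, 5, 2, 5] sum 100, len 14
end 18: [5, 4, 12, 6, 10, 8, 6, 11, 12, 5, 2, 5, 8] sum 94, len 13
Shortest qualifying length: 12.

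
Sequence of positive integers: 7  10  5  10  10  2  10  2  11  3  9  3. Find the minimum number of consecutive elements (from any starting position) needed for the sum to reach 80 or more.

add 7: running sum 7 < 80
add 10: running sum 17 < 80
add 5: running sum 22 < 80
add 10: running sum 32 < 80
add 10: running sum 42 < 80
add 2: running sum 44 < 80
add 10: running sum 54 < 80
add 2: running sum 56 < 80
add 11: running sum 67 < 80
add 3: running sum 70 < 80
add 9: running sum 79 < 80
add 3: shortest ending here [7, 10, 5, 10, 10, 2, 10, 2, 11, 3, 9, 3] sum 82, len 12
Shortest qualifying length: 12.

12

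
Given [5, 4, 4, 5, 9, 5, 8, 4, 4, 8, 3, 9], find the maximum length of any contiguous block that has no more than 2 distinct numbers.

[5] 1 distinct, len 1
[5, 4] 2 distinct, len 2
[5, 4, 4] 2 distinct, len 3
[5, 4, 4, 5] 2 distinct, len 4
[5, 9] 2 distinct, len 2
[5, 9, 5] 2 distinct, len 3
[5, 8] 2 distinct, len 2
[8, 4] 2 distinct, len 2
[8, 4, 4] 2 distinct, len 3
[8, 4, 4, 8] 2 distinct, len 4
[8, 3] 2 distinct, len 2
[3, 9] 2 distinct, len 2
Longest length with ≤2 distinct: 4.

4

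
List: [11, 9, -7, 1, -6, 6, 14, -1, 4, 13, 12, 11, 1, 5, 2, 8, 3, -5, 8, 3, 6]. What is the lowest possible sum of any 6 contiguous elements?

7

Each size-6 window and its sum:
(11, 9, -7, 1, -6, 6) → sum 14
(9, -7, 1, -6, 6, 14) → sum 17
(-7, 1, -6, 6, 14, -1) → sum 7
(1, -6, 6, 14, -1, 4) → sum 18
(-6, 6, 14, -1, 4, 13) → sum 30
(6, 14, -1, 4, 13, 12) → sum 48
(14, -1, 4, 13, 12, 11) → sum 53
(-1, 4, 13, 12, 11, 1) → sum 40
(4, 13, 12, 11, 1, 5) → sum 46
(13, 12, 11, 1, 5, 2) → sum 44
(12, 11, 1, 5, 2, 8) → sum 39
(11, 1, 5, 2, 8, 3) → sum 30
(1, 5, 2, 8, 3, -5) → sum 14
(5, 2, 8, 3, -5, 8) → sum 21
(2, 8, 3, -5, 8, 3) → sum 19
(8, 3, -5, 8, 3, 6) → sum 23
Lowest of these is 7.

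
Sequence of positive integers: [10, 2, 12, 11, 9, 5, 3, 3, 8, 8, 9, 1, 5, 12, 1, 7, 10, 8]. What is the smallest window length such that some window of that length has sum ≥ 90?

add 10: running sum 10 < 90
add 2: running sum 12 < 90
add 12: running sum 24 < 90
add 11: running sum 35 < 90
add 9: running sum 44 < 90
add 5: running sum 49 < 90
add 3: running sum 52 < 90
add 3: running sum 55 < 90
add 8: running sum 63 < 90
add 8: running sum 71 < 90
add 9: running sum 80 < 90
add 1: running sum 81 < 90
add 5: running sum 86 < 90
add 12: shortest ending here [10, 2, 12, 11, 9, 5, 3, 3, 8, 8, 9, 1, 5, 12] sum 98, len 14
add 1: shortest ending here [10, 2, 12, 11, 9, 5, 3, 3, 8, 8, 9, 1, 5, 12, 1] sum 99, len 15
add 7: shortest ending here [12, 11, 9, 5, 3, 3, 8, 8, 9, 1, 5, 12, 1, 7] sum 94, len 14
add 10: shortest ending here [11, 9, 5, 3, 3, 8, 8, 9, 1, 5, 12, 1, 7, 10] sum 92, len 14
add 8: shortest ending here [11, 9, 5, 3, 3, 8, 8, 9, 1, 5, 12, 1, 7, 10, 8] sum 100, len 15
Shortest qualifying length: 14.

14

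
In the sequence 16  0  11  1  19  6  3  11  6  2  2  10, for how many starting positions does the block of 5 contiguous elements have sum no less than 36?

5

[16, 0, 11, 1, 19] → sum 47  ≥ 36 ✓
[0, 11, 1, 19, 6] → sum 37  ≥ 36 ✓
[11, 1, 19, 6, 3] → sum 40  ≥ 36 ✓
[1, 19, 6, 3, 11] → sum 40  ≥ 36 ✓
[19, 6, 3, 11, 6] → sum 45  ≥ 36 ✓
[6, 3, 11, 6, 2] → sum 28
[3, 11, 6, 2, 2] → sum 24
[11, 6, 2, 2, 10] → sum 31
5 windows satisfy the condition.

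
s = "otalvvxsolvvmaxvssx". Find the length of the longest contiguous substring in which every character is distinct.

[o] len 1
[o, t] len 2
[o, t, a] len 3
[o, t, a, l] len 4
[o, t, a, l, v] len 5
[v] len 1
[v, x] len 2
[v, x, s] len 3
[v, x, s, o] len 4
[v, x, s, o, l] len 5
[x, s, o, l, v] len 5
[v] len 1
[v, m] len 2
[v, m, a] len 3
[v, m, a, x] len 4
[m, a, x, v] len 4
[m, a, x, v, s] len 5
[s] len 1
[s, x] len 2
Longest all-distinct length: 5.

5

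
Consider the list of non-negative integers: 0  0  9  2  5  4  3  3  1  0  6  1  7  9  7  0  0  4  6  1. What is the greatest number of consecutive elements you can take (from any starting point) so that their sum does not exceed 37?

12

[0] sum 0 len 1
[0, 0] sum 0 len 2
[0, 0, 9] sum 9 len 3
[0, 0, 9, 2] sum 11 len 4
[0, 0, 9, 2, 5] sum 16 len 5
[0, 0, 9, 2, 5, 4] sum 20 len 6
[0, 0, 9, 2, 5, 4, 3] sum 23 len 7
[0, 0, 9, 2, 5, 4, 3, 3] sum 26 len 8
[0, 0, 9, 2, 5, 4, 3, 3, 1] sum 27 len 9
[0, 0, 9, 2, 5, 4, 3, 3, 1, 0] sum 27 len 10
[0, 0, 9, 2, 5, 4, 3, 3, 1, 0, 6] sum 33 len 11
[0, 0, 9, 2, 5, 4, 3, 3, 1, 0, 6, 1] sum 34 len 12
[2, 5, 4, 3, 3, 1, 0, 6, 1, 7] sum 32 len 10
[4, 3, 3, 1, 0, 6, 1, 7, 9] sum 34 len 9
[3, 3, 1, 0, 6, 1, 7, 9, 7] sum 37 len 9
[3, 3, 1, 0, 6, 1, 7, 9, 7, 0] sum 37 len 10
[3, 3, 1, 0, 6, 1, 7, 9, 7, 0, 0] sum 37 len 11
[1, 0, 6, 1, 7, 9, 7, 0, 0, 4] sum 35 len 10
[1, 7, 9, 7, 0, 0, 4, 6] sum 34 len 8
[1, 7, 9, 7, 0, 0, 4, 6, 1] sum 35 len 9
Longest length seen: 12.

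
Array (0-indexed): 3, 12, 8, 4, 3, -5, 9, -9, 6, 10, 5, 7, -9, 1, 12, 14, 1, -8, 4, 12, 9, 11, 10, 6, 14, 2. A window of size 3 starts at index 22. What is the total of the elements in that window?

30

Elements at indices 22..24: 10, 6, 14
sum(10, 6, 14) = 30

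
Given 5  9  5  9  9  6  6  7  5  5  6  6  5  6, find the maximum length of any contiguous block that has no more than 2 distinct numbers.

add 5: window [5] (1 distinct), len 1
add 9: window [5, 9] (2 distinct), len 2
add 5: window [5, 9, 5] (2 distinct), len 3
add 9: window [5, 9, 5, 9] (2 distinct), len 4
add 9: window [5, 9, 5, 9, 9] (2 distinct), len 5
add 6: window [9, 9, 6] (2 distinct), len 3
add 6: window [9, 9, 6, 6] (2 distinct), len 4
add 7: window [6, 6, 7] (2 distinct), len 3
add 5: window [7, 5] (2 distinct), len 2
add 5: window [7, 5, 5] (2 distinct), len 3
add 6: window [5, 5, 6] (2 distinct), len 3
add 6: window [5, 5, 6, 6] (2 distinct), len 4
add 5: window [5, 5, 6, 6, 5] (2 distinct), len 5
add 6: window [5, 5, 6, 6, 5, 6] (2 distinct), len 6
Longest length with ≤2 distinct: 6.

6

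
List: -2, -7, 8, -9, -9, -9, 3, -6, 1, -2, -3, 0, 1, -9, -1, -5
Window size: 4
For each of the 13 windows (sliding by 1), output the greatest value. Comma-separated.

8, 8, 8, 3, 3, 3, 3, 1, 1, 1, 1, 1, 1

(-2, -7, 8, -9) → max 8
(-7, 8, -9, -9) → max 8
(8, -9, -9, -9) → max 8
(-9, -9, -9, 3) → max 3
(-9, -9, 3, -6) → max 3
(-9, 3, -6, 1) → max 3
(3, -6, 1, -2) → max 3
(-6, 1, -2, -3) → max 1
(1, -2, -3, 0) → max 1
(-2, -3, 0, 1) → max 1
(-3, 0, 1, -9) → max 1
(0, 1, -9, -1) → max 1
(1, -9, -1, -5) → max 1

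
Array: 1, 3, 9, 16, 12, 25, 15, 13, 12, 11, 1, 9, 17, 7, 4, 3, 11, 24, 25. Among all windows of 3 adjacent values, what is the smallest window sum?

13

Window sums for each of the 17 positions:
1 3 9 → sum 13
3 9 16 → sum 28
9 16 12 → sum 37
16 12 25 → sum 53
12 25 15 → sum 52
25 15 13 → sum 53
15 13 12 → sum 40
13 12 11 → sum 36
12 11 1 → sum 24
11 1 9 → sum 21
1 9 17 → sum 27
9 17 7 → sum 33
17 7 4 → sum 28
7 4 3 → sum 14
4 3 11 → sum 18
3 11 24 → sum 38
11 24 25 → sum 60
Smallest of these is 13.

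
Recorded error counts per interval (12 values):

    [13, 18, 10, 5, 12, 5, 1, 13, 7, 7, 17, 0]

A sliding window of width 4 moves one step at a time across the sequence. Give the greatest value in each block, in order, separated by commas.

18, 18, 12, 12, 13, 13, 13, 17, 17

Sliding a size-4 window across the 12 values:
[13, 18, 10, 5] → max 18
[18, 10, 5, 12] → max 18
[10, 5, 12, 5] → max 12
[5, 12, 5, 1] → max 12
[12, 5, 1, 13] → max 13
[5, 1, 13, 7] → max 13
[1, 13, 7, 7] → max 13
[13, 7, 7, 17] → max 17
[7, 7, 17, 0] → max 17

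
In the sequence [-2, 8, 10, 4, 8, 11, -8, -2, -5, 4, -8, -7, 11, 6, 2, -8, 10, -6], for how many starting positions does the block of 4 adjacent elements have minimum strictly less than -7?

[-2, 8, 10, 4] → min -2
[8, 10, 4, 8] → min 4
[10, 4, 8, 11] → min 4
[4, 8, 11, -8] → min -8  < -7 ✓
[8, 11, -8, -2] → min -8  < -7 ✓
[11, -8, -2, -5] → min -8  < -7 ✓
[-8, -2, -5, 4] → min -8  < -7 ✓
[-2, -5, 4, -8] → min -8  < -7 ✓
[-5, 4, -8, -7] → min -8  < -7 ✓
[4, -8, -7, 11] → min -8  < -7 ✓
[-8, -7, 11, 6] → min -8  < -7 ✓
[-7, 11, 6, 2] → min -7
[11, 6, 2, -8] → min -8  < -7 ✓
[6, 2, -8, 10] → min -8  < -7 ✓
[2, -8, 10, -6] → min -8  < -7 ✓
11 windows satisfy the condition.

11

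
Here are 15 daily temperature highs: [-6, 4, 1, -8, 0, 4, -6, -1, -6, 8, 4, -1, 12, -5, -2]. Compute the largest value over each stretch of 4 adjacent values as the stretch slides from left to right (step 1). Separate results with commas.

[-6, 4, 1, -8] → max 4
[4, 1, -8, 0] → max 4
[1, -8, 0, 4] → max 4
[-8, 0, 4, -6] → max 4
[0, 4, -6, -1] → max 4
[4, -6, -1, -6] → max 4
[-6, -1, -6, 8] → max 8
[-1, -6, 8, 4] → max 8
[-6, 8, 4, -1] → max 8
[8, 4, -1, 12] → max 12
[4, -1, 12, -5] → max 12
[-1, 12, -5, -2] → max 12

4, 4, 4, 4, 4, 4, 8, 8, 8, 12, 12, 12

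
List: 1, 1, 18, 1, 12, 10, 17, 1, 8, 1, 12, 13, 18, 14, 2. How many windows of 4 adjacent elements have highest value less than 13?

1

[1, 1, 18, 1] → max 18
[1, 18, 1, 12] → max 18
[18, 1, 12, 10] → max 18
[1, 12, 10, 17] → max 17
[12, 10, 17, 1] → max 17
[10, 17, 1, 8] → max 17
[17, 1, 8, 1] → max 17
[1, 8, 1, 12] → max 12  < 13 ✓
[8, 1, 12, 13] → max 13
[1, 12, 13, 18] → max 18
[12, 13, 18, 14] → max 18
[13, 18, 14, 2] → max 18
1 window satisfy the condition.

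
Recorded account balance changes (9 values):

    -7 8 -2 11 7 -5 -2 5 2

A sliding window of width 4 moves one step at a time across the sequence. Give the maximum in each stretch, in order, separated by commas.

(-7, 8, -2, 11) → max 11
(8, -2, 11, 7) → max 11
(-2, 11, 7, -5) → max 11
(11, 7, -5, -2) → max 11
(7, -5, -2, 5) → max 7
(-5, -2, 5, 2) → max 5

11, 11, 11, 11, 7, 5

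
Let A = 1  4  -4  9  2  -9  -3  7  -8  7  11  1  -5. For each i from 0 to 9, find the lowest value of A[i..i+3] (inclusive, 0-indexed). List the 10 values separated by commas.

-4, -4, -9, -9, -9, -9, -8, -8, -8, -5

(1, 4, -4, 9) → min -4
(4, -4, 9, 2) → min -4
(-4, 9, 2, -9) → min -9
(9, 2, -9, -3) → min -9
(2, -9, -3, 7) → min -9
(-9, -3, 7, -8) → min -9
(-3, 7, -8, 7) → min -8
(7, -8, 7, 11) → min -8
(-8, 7, 11, 1) → min -8
(7, 11, 1, -5) → min -5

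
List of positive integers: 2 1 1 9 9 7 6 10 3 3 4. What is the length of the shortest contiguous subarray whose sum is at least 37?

add 2: running sum 2 < 37
add 1: running sum 3 < 37
add 1: running sum 4 < 37
add 9: running sum 13 < 37
add 9: running sum 22 < 37
add 7: running sum 29 < 37
add 6: running sum 35 < 37
end 7: [9, 9, 7, 6, 10] sum 41, len 5
end 8: [9, 9, 7, 6, 10, 3] sum 44, len 6
end 9: [9, 7, 6, 10, 3, 3] sum 38, len 6
end 10: [9, 7, 6, 10, 3, 3, 4] sum 42, len 7
Shortest qualifying length: 5.

5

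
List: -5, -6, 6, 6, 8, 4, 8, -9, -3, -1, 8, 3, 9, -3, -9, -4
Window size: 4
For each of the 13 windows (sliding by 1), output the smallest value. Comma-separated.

-6, -6, 4, 4, -9, -9, -9, -9, -3, -1, -3, -9, -9

[-5, -6, 6, 6] → min -6
[-6, 6, 6, 8] → min -6
[6, 6, 8, 4] → min 4
[6, 8, 4, 8] → min 4
[8, 4, 8, -9] → min -9
[4, 8, -9, -3] → min -9
[8, -9, -3, -1] → min -9
[-9, -3, -1, 8] → min -9
[-3, -1, 8, 3] → min -3
[-1, 8, 3, 9] → min -1
[8, 3, 9, -3] → min -3
[3, 9, -3, -9] → min -9
[9, -3, -9, -4] → min -9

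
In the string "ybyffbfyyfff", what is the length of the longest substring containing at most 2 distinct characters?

Extend right; when distinct count exceeds 2, shrink from the left:
[y] 1 distinct, len 1
[y, b] 2 distinct, len 2
[y, b, y] 2 distinct, len 3
[y, f] 2 distinct, len 2
[y, f, f] 2 distinct, len 3
[f, f, b] 2 distinct, len 3
[f, f, b, f] 2 distinct, len 4
[f, y] 2 distinct, len 2
[f, y, y] 2 distinct, len 3
[f, y, y, f] 2 distinct, len 4
[f, y, y, f, f] 2 distinct, len 5
[f, y, y, f, f, f] 2 distinct, len 6
Longest length with ≤2 distinct: 6.

6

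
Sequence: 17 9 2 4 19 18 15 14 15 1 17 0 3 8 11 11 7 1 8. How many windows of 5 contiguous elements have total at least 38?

12

17 9 2 4 19 → sum 51  ≥ 38 ✓
9 2 4 19 18 → sum 52  ≥ 38 ✓
2 4 19 18 15 → sum 58  ≥ 38 ✓
4 19 18 15 14 → sum 70  ≥ 38 ✓
19 18 15 14 15 → sum 81  ≥ 38 ✓
18 15 14 15 1 → sum 63  ≥ 38 ✓
15 14 15 1 17 → sum 62  ≥ 38 ✓
14 15 1 17 0 → sum 47  ≥ 38 ✓
15 1 17 0 3 → sum 36
1 17 0 3 8 → sum 29
17 0 3 8 11 → sum 39  ≥ 38 ✓
0 3 8 11 11 → sum 33
3 8 11 11 7 → sum 40  ≥ 38 ✓
8 11 11 7 1 → sum 38  ≥ 38 ✓
11 11 7 1 8 → sum 38  ≥ 38 ✓
12 windows satisfy the condition.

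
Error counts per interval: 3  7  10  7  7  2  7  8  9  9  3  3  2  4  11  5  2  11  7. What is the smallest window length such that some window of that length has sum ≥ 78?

add 3: running sum 3 < 78
add 7: running sum 10 < 78
add 10: running sum 20 < 78
add 7: running sum 27 < 78
add 7: running sum 34 < 78
add 2: running sum 36 < 78
add 7: running sum 43 < 78
add 8: running sum 51 < 78
add 9: running sum 60 < 78
add 9: running sum 69 < 78
add 3: running sum 72 < 78
add 3: running sum 75 < 78
add 2: running sum 77 < 78
end 13: [7, 10, 7, 7, 2, 7, 8, 9, 9, 3, 3, 2, 4] sum 78, len 13
end 14: [10, 7, 7, 2, 7, 8, 9, 9, 3, 3, 2, 4, 11] sum 82, len 13
end 15: [10, 7, 7, 2, 7, 8, 9, 9, 3, 3, 2, 4, 11, 5] sum 87, len 14
end 16: [7, 7, 2, 7, 8, 9, 9, 3, 3, 2, 4, 11, 5, 2] sum 79, len 14
end 17: [7, 2, 7, 8, 9, 9, 3, 3, 2, 4, 11, 5, 2, 11] sum 83, len 14
end 18: [7, 8, 9, 9, 3, 3, 2, 4, 11, 5, 2, 11, 7] sum 81, len 13
Shortest qualifying length: 13.

13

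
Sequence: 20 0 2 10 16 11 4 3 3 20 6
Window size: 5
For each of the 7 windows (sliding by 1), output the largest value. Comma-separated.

[20, 0, 2, 10, 16] → max 20
[0, 2, 10, 16, 11] → max 16
[2, 10, 16, 11, 4] → max 16
[10, 16, 11, 4, 3] → max 16
[16, 11, 4, 3, 3] → max 16
[11, 4, 3, 3, 20] → max 20
[4, 3, 3, 20, 6] → max 20

20, 16, 16, 16, 16, 20, 20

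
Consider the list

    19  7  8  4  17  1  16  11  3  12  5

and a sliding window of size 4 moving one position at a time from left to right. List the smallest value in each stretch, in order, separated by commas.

(19, 7, 8, 4) → min 4
(7, 8, 4, 17) → min 4
(8, 4, 17, 1) → min 1
(4, 17, 1, 16) → min 1
(17, 1, 16, 11) → min 1
(1, 16, 11, 3) → min 1
(16, 11, 3, 12) → min 3
(11, 3, 12, 5) → min 3

4, 4, 1, 1, 1, 1, 3, 3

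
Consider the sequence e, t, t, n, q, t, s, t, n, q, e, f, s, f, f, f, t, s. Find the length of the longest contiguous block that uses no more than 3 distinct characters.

7

add e: window [e] (1 distinct), len 1
add t: window [e, t] (2 distinct), len 2
add t: window [e, t, t] (2 distinct), len 3
add n: window [e, t, t, n] (3 distinct), len 4
add q: window [t, t, n, q] (3 distinct), len 4
add t: window [t, t, n, q, t] (3 distinct), len 5
add s: window [q, t, s] (3 distinct), len 3
add t: window [q, t, s, t] (3 distinct), len 4
add n: window [t, s, t, n] (3 distinct), len 4
add q: window [t, n, q] (3 distinct), len 3
add e: window [n, q, e] (3 distinct), len 3
add f: window [q, e, f] (3 distinct), len 3
add s: window [e, f, s] (3 distinct), len 3
add f: window [e, f, s, f] (3 distinct), len 4
add f: window [e, f, s, f, f] (3 distinct), len 5
add f: window [e, f, s, f, f, f] (3 distinct), len 6
add t: window [f, s, f, f, f, t] (3 distinct), len 6
add s: window [f, s, f, f, f, t, s] (3 distinct), len 7
Longest length with ≤3 distinct: 7.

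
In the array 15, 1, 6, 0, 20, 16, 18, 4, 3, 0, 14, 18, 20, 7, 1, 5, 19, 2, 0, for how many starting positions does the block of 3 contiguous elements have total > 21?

15 1 6 → sum 22  > 21 ✓
1 6 0 → sum 7
6 0 20 → sum 26  > 21 ✓
0 20 16 → sum 36  > 21 ✓
20 16 18 → sum 54  > 21 ✓
16 18 4 → sum 38  > 21 ✓
18 4 3 → sum 25  > 21 ✓
4 3 0 → sum 7
3 0 14 → sum 17
0 14 18 → sum 32  > 21 ✓
14 18 20 → sum 52  > 21 ✓
18 20 7 → sum 45  > 21 ✓
20 7 1 → sum 28  > 21 ✓
7 1 5 → sum 13
1 5 19 → sum 25  > 21 ✓
5 19 2 → sum 26  > 21 ✓
19 2 0 → sum 21
12 windows satisfy the condition.

12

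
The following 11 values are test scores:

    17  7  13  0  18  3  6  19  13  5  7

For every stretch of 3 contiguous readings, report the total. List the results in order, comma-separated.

37, 20, 31, 21, 27, 28, 38, 37, 25

17 7 13 → sum 37
7 13 0 → sum 20
13 0 18 → sum 31
0 18 3 → sum 21
18 3 6 → sum 27
3 6 19 → sum 28
6 19 13 → sum 38
19 13 5 → sum 37
13 5 7 → sum 25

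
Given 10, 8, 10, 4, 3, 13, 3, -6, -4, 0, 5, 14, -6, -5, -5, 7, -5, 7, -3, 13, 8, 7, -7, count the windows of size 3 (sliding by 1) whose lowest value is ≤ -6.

10 8 10 → min 8
8 10 4 → min 4
10 4 3 → min 3
4 3 13 → min 3
3 13 3 → min 3
13 3 -6 → min -6  ≤ -6 ✓
3 -6 -4 → min -6  ≤ -6 ✓
-6 -4 0 → min -6  ≤ -6 ✓
-4 0 5 → min -4
0 5 14 → min 0
5 14 -6 → min -6  ≤ -6 ✓
14 -6 -5 → min -6  ≤ -6 ✓
-6 -5 -5 → min -6  ≤ -6 ✓
-5 -5 7 → min -5
-5 7 -5 → min -5
7 -5 7 → min -5
-5 7 -3 → min -5
7 -3 13 → min -3
-3 13 8 → min -3
13 8 7 → min 7
8 7 -7 → min -7  ≤ -6 ✓
7 windows satisfy the condition.

7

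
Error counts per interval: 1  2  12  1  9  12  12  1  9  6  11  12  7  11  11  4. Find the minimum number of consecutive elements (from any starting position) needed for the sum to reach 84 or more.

10

Extend right; whenever the sum reaches 84, record the length and shrink from the left:
add 1: running sum 1 < 84
add 2: running sum 3 < 84
add 12: running sum 15 < 84
add 1: running sum 16 < 84
add 9: running sum 25 < 84
add 12: running sum 37 < 84
add 12: running sum 49 < 84
add 1: running sum 50 < 84
add 9: running sum 59 < 84
add 6: running sum 65 < 84
add 11: running sum 76 < 84
end 11: [12, 1, 9, 12, 12, 1, 9, 6, 11, 12] sum 85, len 10
end 12: [12, 1, 9, 12, 12, 1, 9, 6, 11, 12, 7] sum 92, len 11
end 13: [9, 12, 12, 1, 9, 6, 11, 12, 7, 11] sum 90, len 10
end 14: [12, 12, 1, 9, 6, 11, 12, 7, 11, 11] sum 92, len 10
end 15: [12, 1, 9, 6, 11, 12, 7, 11, 11, 4] sum 84, len 10
Shortest qualifying length: 10.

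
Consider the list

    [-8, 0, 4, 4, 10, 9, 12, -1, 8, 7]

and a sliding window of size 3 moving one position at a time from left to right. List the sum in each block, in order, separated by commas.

Sliding a size-3 window across the 10 values:
[-8, 0, 4] → sum -4
[0, 4, 4] → sum 8
[4, 4, 10] → sum 18
[4, 10, 9] → sum 23
[10, 9, 12] → sum 31
[9, 12, -1] → sum 20
[12, -1, 8] → sum 19
[-1, 8, 7] → sum 14

-4, 8, 18, 23, 31, 20, 19, 14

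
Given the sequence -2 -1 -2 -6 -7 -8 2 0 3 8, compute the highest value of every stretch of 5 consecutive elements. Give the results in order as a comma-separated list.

-1, -1, 2, 2, 3, 8

[-2, -1, -2, -6, -7] → max -1
[-1, -2, -6, -7, -8] → max -1
[-2, -6, -7, -8, 2] → max 2
[-6, -7, -8, 2, 0] → max 2
[-7, -8, 2, 0, 3] → max 3
[-8, 2, 0, 3, 8] → max 8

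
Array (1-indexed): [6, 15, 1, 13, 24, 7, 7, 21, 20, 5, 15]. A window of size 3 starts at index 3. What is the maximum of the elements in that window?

24

Elements at indices 3..5: 1, 13, 24
max(1, 13, 24) = 24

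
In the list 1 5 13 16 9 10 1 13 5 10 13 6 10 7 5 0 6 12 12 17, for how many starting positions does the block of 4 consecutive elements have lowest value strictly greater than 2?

8

(1, 5, 13, 16) → min 1
(5, 13, 16, 9) → min 5  > 2 ✓
(13, 16, 9, 10) → min 9  > 2 ✓
(16, 9, 10, 1) → min 1
(9, 10, 1, 13) → min 1
(10, 1, 13, 5) → min 1
(1, 13, 5, 10) → min 1
(13, 5, 10, 13) → min 5  > 2 ✓
(5, 10, 13, 6) → min 5  > 2 ✓
(10, 13, 6, 10) → min 6  > 2 ✓
(13, 6, 10, 7) → min 6  > 2 ✓
(6, 10, 7, 5) → min 5  > 2 ✓
(10, 7, 5, 0) → min 0
(7, 5, 0, 6) → min 0
(5, 0, 6, 12) → min 0
(0, 6, 12, 12) → min 0
(6, 12, 12, 17) → min 6  > 2 ✓
8 windows satisfy the condition.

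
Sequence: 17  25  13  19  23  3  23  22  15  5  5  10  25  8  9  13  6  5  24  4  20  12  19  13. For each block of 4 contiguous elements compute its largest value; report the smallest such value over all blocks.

17 25 13 19 → max 25
25 13 19 23 → max 25
13 19 23 3 → max 23
19 23 3 23 → max 23
23 3 23 22 → max 23
3 23 22 15 → max 23
23 22 15 5 → max 23
22 15 5 5 → max 22
15 5 5 10 → max 15
5 5 10 25 → max 25
5 10 25 8 → max 25
10 25 8 9 → max 25
25 8 9 13 → max 25
8 9 13 6 → max 13
9 13 6 5 → max 13
13 6 5 24 → max 24
6 5 24 4 → max 24
5 24 4 20 → max 24
24 4 20 12 → max 24
4 20 12 19 → max 20
20 12 19 13 → max 20
Smallest of these is 13.

13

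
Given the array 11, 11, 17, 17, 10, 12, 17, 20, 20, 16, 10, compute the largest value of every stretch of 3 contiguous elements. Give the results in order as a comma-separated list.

11 11 17 → max 17
11 17 17 → max 17
17 17 10 → max 17
17 10 12 → max 17
10 12 17 → max 17
12 17 20 → max 20
17 20 20 → max 20
20 20 16 → max 20
20 16 10 → max 20

17, 17, 17, 17, 17, 20, 20, 20, 20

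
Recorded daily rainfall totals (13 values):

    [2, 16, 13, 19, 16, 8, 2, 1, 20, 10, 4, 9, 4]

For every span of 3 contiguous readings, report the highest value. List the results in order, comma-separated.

16, 19, 19, 19, 16, 8, 20, 20, 20, 10, 9

(2, 16, 13) → max 16
(16, 13, 19) → max 19
(13, 19, 16) → max 19
(19, 16, 8) → max 19
(16, 8, 2) → max 16
(8, 2, 1) → max 8
(2, 1, 20) → max 20
(1, 20, 10) → max 20
(20, 10, 4) → max 20
(10, 4, 9) → max 10
(4, 9, 4) → max 9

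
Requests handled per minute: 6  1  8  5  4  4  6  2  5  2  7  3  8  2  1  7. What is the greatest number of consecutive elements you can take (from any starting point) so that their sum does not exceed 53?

12

→ 6: sum 6, len 1
→ 1: sum 7, len 2
→ 8: sum 15, len 3
→ 5: sum 20, len 4
→ 4: sum 24, len 5
→ 4: sum 28, len 6
→ 6: sum 34, len 7
→ 2: sum 36, len 8
→ 5: sum 41, len 9
→ 2: sum 43, len 10
→ 7: sum 50, len 11
→ 3: sum 53, len 12
→ 8 (dropped 6, 1, 8): sum 46, len 10
→ 2: sum 48, len 11
→ 1: sum 49, len 12
→ 7 (dropped 5): sum 51, len 12
Longest length seen: 12.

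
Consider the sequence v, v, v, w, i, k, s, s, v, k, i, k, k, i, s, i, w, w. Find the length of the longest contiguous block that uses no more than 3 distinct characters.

7

add v: window [v] (1 distinct), len 1
add v: window [v, v] (1 distinct), len 2
add v: window [v, v, v] (1 distinct), len 3
add w: window [v, v, v, w] (2 distinct), len 4
add i: window [v, v, v, w, i] (3 distinct), len 5
add k: window [w, i, k] (3 distinct), len 3
add s: window [i, k, s] (3 distinct), len 3
add s: window [i, k, s, s] (3 distinct), len 4
add v: window [k, s, s, v] (3 distinct), len 4
add k: window [k, s, s, v, k] (3 distinct), len 5
add i: window [v, k, i] (3 distinct), len 3
add k: window [v, k, i, k] (3 distinct), len 4
add k: window [v, k, i, k, k] (3 distinct), len 5
add i: window [v, k, i, k, k, i] (3 distinct), len 6
add s: window [k, i, k, k, i, s] (3 distinct), len 6
add i: window [k, i, k, k, i, s, i] (3 distinct), len 7
add w: window [i, s, i, w] (3 distinct), len 4
add w: window [i, s, i, w, w] (3 distinct), len 5
Longest length with ≤3 distinct: 7.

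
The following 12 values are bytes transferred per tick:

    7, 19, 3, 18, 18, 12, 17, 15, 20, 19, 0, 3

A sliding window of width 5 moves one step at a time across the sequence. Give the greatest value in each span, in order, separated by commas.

19, 19, 18, 18, 20, 20, 20, 20

[7, 19, 3, 18, 18] → max 19
[19, 3, 18, 18, 12] → max 19
[3, 18, 18, 12, 17] → max 18
[18, 18, 12, 17, 15] → max 18
[18, 12, 17, 15, 20] → max 20
[12, 17, 15, 20, 19] → max 20
[17, 15, 20, 19, 0] → max 20
[15, 20, 19, 0, 3] → max 20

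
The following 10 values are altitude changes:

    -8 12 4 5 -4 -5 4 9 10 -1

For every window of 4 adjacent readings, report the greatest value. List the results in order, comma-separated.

-8 12 4 5 → max 12
12 4 5 -4 → max 12
4 5 -4 -5 → max 5
5 -4 -5 4 → max 5
-4 -5 4 9 → max 9
-5 4 9 10 → max 10
4 9 10 -1 → max 10

12, 12, 5, 5, 9, 10, 10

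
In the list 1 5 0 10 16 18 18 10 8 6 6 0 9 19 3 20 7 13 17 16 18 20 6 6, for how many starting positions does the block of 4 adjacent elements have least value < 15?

20

[1, 5, 0, 10] → min 0  < 15 ✓
[5, 0, 10, 16] → min 0  < 15 ✓
[0, 10, 16, 18] → min 0  < 15 ✓
[10, 16, 18, 18] → min 10  < 15 ✓
[16, 18, 18, 10] → min 10  < 15 ✓
[18, 18, 10, 8] → min 8  < 15 ✓
[18, 10, 8, 6] → min 6  < 15 ✓
[10, 8, 6, 6] → min 6  < 15 ✓
[8, 6, 6, 0] → min 0  < 15 ✓
[6, 6, 0, 9] → min 0  < 15 ✓
[6, 0, 9, 19] → min 0  < 15 ✓
[0, 9, 19, 3] → min 0  < 15 ✓
[9, 19, 3, 20] → min 3  < 15 ✓
[19, 3, 20, 7] → min 3  < 15 ✓
[3, 20, 7, 13] → min 3  < 15 ✓
[20, 7, 13, 17] → min 7  < 15 ✓
[7, 13, 17, 16] → min 7  < 15 ✓
[13, 17, 16, 18] → min 13  < 15 ✓
[17, 16, 18, 20] → min 16
[16, 18, 20, 6] → min 6  < 15 ✓
[18, 20, 6, 6] → min 6  < 15 ✓
20 windows satisfy the condition.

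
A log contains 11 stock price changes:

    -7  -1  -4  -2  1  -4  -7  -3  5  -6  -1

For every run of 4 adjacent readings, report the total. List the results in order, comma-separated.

-14, -6, -9, -12, -13, -9, -11, -5

[-7, -1, -4, -2] → sum -14
[-1, -4, -2, 1] → sum -6
[-4, -2, 1, -4] → sum -9
[-2, 1, -4, -7] → sum -12
[1, -4, -7, -3] → sum -13
[-4, -7, -3, 5] → sum -9
[-7, -3, 5, -6] → sum -11
[-3, 5, -6, -1] → sum -5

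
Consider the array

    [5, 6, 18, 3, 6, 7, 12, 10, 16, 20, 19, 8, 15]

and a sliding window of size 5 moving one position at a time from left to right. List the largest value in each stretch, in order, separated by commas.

5 6 18 3 6 → max 18
6 18 3 6 7 → max 18
18 3 6 7 12 → max 18
3 6 7 12 10 → max 12
6 7 12 10 16 → max 16
7 12 10 16 20 → max 20
12 10 16 20 19 → max 20
10 16 20 19 8 → max 20
16 20 19 8 15 → max 20

18, 18, 18, 12, 16, 20, 20, 20, 20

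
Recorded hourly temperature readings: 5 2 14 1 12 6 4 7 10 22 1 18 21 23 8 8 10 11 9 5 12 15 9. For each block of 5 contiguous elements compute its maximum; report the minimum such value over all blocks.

Window maxs for each of the 19 positions:
[5, 2, 14, 1, 12] → max 14
[2, 14, 1, 12, 6] → max 14
[14, 1, 12, 6, 4] → max 14
[1, 12, 6, 4, 7] → max 12
[12, 6, 4, 7, 10] → max 12
[6, 4, 7, 10, 22] → max 22
[4, 7, 10, 22, 1] → max 22
[7, 10, 22, 1, 18] → max 22
[10, 22, 1, 18, 21] → max 22
[22, 1, 18, 21, 23] → max 23
[1, 18, 21, 23, 8] → max 23
[18, 21, 23, 8, 8] → max 23
[21, 23, 8, 8, 10] → max 23
[23, 8, 8, 10, 11] → max 23
[8, 8, 10, 11, 9] → max 11
[8, 10, 11, 9, 5] → max 11
[10, 11, 9, 5, 12] → max 12
[11, 9, 5, 12, 15] → max 15
[9, 5, 12, 15, 9] → max 15
Minimum of these is 11.

11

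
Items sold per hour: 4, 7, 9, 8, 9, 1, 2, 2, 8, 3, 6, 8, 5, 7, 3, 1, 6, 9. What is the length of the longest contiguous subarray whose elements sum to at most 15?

→ 4: sum 4, len 1
→ 7: sum 11, len 2
→ 9 (dropped 4, 7): sum 9, len 1
→ 8 (dropped 9): sum 8, len 1
→ 9 (dropped 8): sum 9, len 1
→ 1: sum 10, len 2
→ 2: sum 12, len 3
→ 2: sum 14, len 4
→ 8 (dropped 9): sum 13, len 4
→ 3 (dropped 1): sum 15, len 4
→ 6 (dropped 2, 2, 8): sum 9, len 2
→ 8 (dropped 3): sum 14, len 2
→ 5 (dropped 6): sum 13, len 2
→ 7 (dropped 8): sum 12, len 2
→ 3: sum 15, len 3
→ 1 (dropped 5): sum 11, len 3
→ 6 (dropped 7): sum 10, len 3
→ 9 (dropped 3, 1): sum 15, len 2
Longest length seen: 4.

4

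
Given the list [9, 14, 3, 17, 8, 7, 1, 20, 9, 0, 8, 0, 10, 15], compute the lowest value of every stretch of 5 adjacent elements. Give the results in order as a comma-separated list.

3, 3, 1, 1, 1, 0, 0, 0, 0, 0

9 14 3 17 8 → min 3
14 3 17 8 7 → min 3
3 17 8 7 1 → min 1
17 8 7 1 20 → min 1
8 7 1 20 9 → min 1
7 1 20 9 0 → min 0
1 20 9 0 8 → min 0
20 9 0 8 0 → min 0
9 0 8 0 10 → min 0
0 8 0 10 15 → min 0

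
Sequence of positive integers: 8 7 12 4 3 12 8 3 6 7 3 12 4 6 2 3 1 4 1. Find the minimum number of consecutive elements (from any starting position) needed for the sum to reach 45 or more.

Extend right; whenever the sum reaches 45, record the length and shrink from the left:
add 8: running sum 8 < 45
add 7: running sum 15 < 45
add 12: running sum 27 < 45
add 4: running sum 31 < 45
add 3: running sum 34 < 45
end 5: [8, 7, 12, 4, 3, 12] sum 46, len 6
end 6: [7, 12, 4, 3, 12, 8] sum 46, len 6
end 7: [7, 12, 4, 3, 12, 8, 3] sum 49, len 7
end 8: [12, 4, 3, 12, 8, 3, 6] sum 48, len 7
end 9: [12, 4, 3, 12, 8, 3, 6, 7] sum 55, len 8
end 10: [4, 3, 12, 8, 3, 6, 7, 3] sum 46, len 8
end 11: [12, 8, 3, 6, 7, 3, 12] sum 51, len 7
end 12: [12, 8, 3, 6, 7, 3, 12, 4] sum 55, len 8
end 13: [8, 3, 6, 7, 3, 12, 4, 6] sum 49, len 8
end 14: [8, 3, 6, 7, 3, 12, 4, 6, 2] sum 51, len 9
end 15: [3, 6, 7, 3, 12, 4, 6, 2, 3] sum 46, len 9
end 16: [3, 6, 7, 3, 12, 4, 6, 2, 3, 1] sum 47, len 10
end 17: [6, 7, 3, 12, 4, 6, 2, 3, 1, 4] sum 48, len 10
end 18: [6, 7, 3, 12, 4, 6, 2, 3, 1, 4, 1] sum 49, len 11
Shortest qualifying length: 6.

6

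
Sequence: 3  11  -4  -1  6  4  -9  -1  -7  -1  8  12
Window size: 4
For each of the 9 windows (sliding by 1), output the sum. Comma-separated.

(3, 11, -4, -1) → sum 9
(11, -4, -1, 6) → sum 12
(-4, -1, 6, 4) → sum 5
(-1, 6, 4, -9) → sum 0
(6, 4, -9, -1) → sum 0
(4, -9, -1, -7) → sum -13
(-9, -1, -7, -1) → sum -18
(-1, -7, -1, 8) → sum -1
(-7, -1, 8, 12) → sum 12

9, 12, 5, 0, 0, -13, -18, -1, 12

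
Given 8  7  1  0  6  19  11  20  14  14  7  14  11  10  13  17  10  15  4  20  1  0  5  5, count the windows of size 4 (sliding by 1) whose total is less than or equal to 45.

[8, 7, 1, 0] → sum 16  ≤ 45 ✓
[7, 1, 0, 6] → sum 14  ≤ 45 ✓
[1, 0, 6, 19] → sum 26  ≤ 45 ✓
[0, 6, 19, 11] → sum 36  ≤ 45 ✓
[6, 19, 11, 20] → sum 56
[19, 11, 20, 14] → sum 64
[11, 20, 14, 14] → sum 59
[20, 14, 14, 7] → sum 55
[14, 14, 7, 14] → sum 49
[14, 7, 14, 11] → sum 46
[7, 14, 11, 10] → sum 42  ≤ 45 ✓
[14, 11, 10, 13] → sum 48
[11, 10, 13, 17] → sum 51
[10, 13, 17, 10] → sum 50
[13, 17, 10, 15] → sum 55
[17, 10, 15, 4] → sum 46
[10, 15, 4, 20] → sum 49
[15, 4, 20, 1] → sum 40  ≤ 45 ✓
[4, 20, 1, 0] → sum 25  ≤ 45 ✓
[20, 1, 0, 5] → sum 26  ≤ 45 ✓
[1, 0, 5, 5] → sum 11  ≤ 45 ✓
9 windows satisfy the condition.

9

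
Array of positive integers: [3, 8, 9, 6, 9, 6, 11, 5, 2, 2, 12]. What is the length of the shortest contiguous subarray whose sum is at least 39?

add 3: running sum 3 < 39
add 8: running sum 11 < 39
add 9: running sum 20 < 39
add 6: running sum 26 < 39
add 9: running sum 35 < 39
end 5: [3, 8, 9, 6, 9, 6] sum 41, len 6
end 6: [9, 6, 9, 6, 11] sum 41, len 5
end 7: [9, 6, 9, 6, 11, 5] sum 46, len 6
end 8: [6, 9, 6, 11, 5, 2] sum 39, len 6
end 9: [6, 9, 6, 11, 5, 2, 2] sum 41, len 7
end 10: [9, 6, 11, 5, 2, 2, 12] sum 47, len 7
Shortest qualifying length: 5.

5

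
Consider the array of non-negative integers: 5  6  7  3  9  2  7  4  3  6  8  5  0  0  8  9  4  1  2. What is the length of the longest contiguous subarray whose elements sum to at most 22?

add 5: [5] sum 5, len 1
add 6: [5, 6] sum 11, len 2
add 7: [5, 6, 7] sum 18, len 3
add 3: [5, 6, 7, 3] sum 21, len 4
add 9: [7, 3, 9] sum 19, len 3
add 2: [7, 3, 9, 2] sum 21, len 4
add 7: [3, 9, 2, 7] sum 21, len 4
add 4: [9, 2, 7, 4] sum 22, len 4
add 3: [2, 7, 4, 3] sum 16, len 4
add 6: [2, 7, 4, 3, 6] sum 22, len 5
add 8: [4, 3, 6, 8] sum 21, len 4
add 5: [3, 6, 8, 5] sum 22, len 4
add 0: [3, 6, 8, 5, 0] sum 22, len 5
add 0: [3, 6, 8, 5, 0, 0] sum 22, len 6
add 8: [8, 5, 0, 0, 8] sum 21, len 5
add 9: [5, 0, 0, 8, 9] sum 22, len 5
add 4: [0, 0, 8, 9, 4] sum 21, len 5
add 1: [0, 0, 8, 9, 4, 1] sum 22, len 6
add 2: [9, 4, 1, 2] sum 16, len 4
Longest length seen: 6.

6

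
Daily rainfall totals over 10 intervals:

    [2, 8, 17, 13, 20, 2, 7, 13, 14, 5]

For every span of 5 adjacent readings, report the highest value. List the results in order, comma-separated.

20, 20, 20, 20, 20, 14

Sliding a size-5 window across the 10 values:
[2, 8, 17, 13, 20] → max 20
[8, 17, 13, 20, 2] → max 20
[17, 13, 20, 2, 7] → max 20
[13, 20, 2, 7, 13] → max 20
[20, 2, 7, 13, 14] → max 20
[2, 7, 13, 14, 5] → max 14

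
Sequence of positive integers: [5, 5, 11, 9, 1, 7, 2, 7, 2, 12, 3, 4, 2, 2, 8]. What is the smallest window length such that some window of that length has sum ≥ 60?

10

add 5: running sum 5 < 60
add 5: running sum 10 < 60
add 11: running sum 21 < 60
add 9: running sum 30 < 60
add 1: running sum 31 < 60
add 7: running sum 38 < 60
add 2: running sum 40 < 60
add 7: running sum 47 < 60
add 2: running sum 49 < 60
add 12: shortest ending here [5, 5, 11, 9, 1, 7, 2, 7, 2, 12] sum 61, len 10
add 3: shortest ending here [5, 5, 11, 9, 1, 7, 2, 7, 2, 12, 3] sum 64, len 11
add 4: shortest ending here [5, 11, 9, 1, 7, 2, 7, 2, 12, 3, 4] sum 63, len 11
add 2: shortest ending here [11, 9, 1, 7, 2, 7, 2, 12, 3, 4, 2] sum 60, len 11
add 2: shortest ending here [11, 9, 1, 7, 2, 7, 2, 12, 3, 4, 2, 2] sum 62, len 12
add 8: shortest ending here [11, 9, 1, 7, 2, 7, 2, 12, 3, 4, 2, 2, 8] sum 70, len 13
Shortest qualifying length: 10.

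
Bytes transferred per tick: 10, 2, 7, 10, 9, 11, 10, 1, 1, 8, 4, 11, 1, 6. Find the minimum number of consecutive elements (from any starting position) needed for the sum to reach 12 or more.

Extend right; whenever the sum reaches 12, record the length and shrink from the left:
add 10: running sum 10 < 12
end 1: [10, 2] sum 12, len 2
end 2: [10, 2, 7] sum 19, len 3
end 3: [7, 10] sum 17, len 2
end 4: [10, 9] sum 19, len 2
end 5: [9, 11] sum 20, len 2
end 6: [11, 10] sum 21, len 2
end 7: [11, 10, 1] sum 22, len 3
end 8: [10, 1, 1] sum 12, len 3
end 9: [10, 1, 1, 8] sum 20, len 4
end 10: [8, 4] sum 12, len 2
end 11: [4, 11] sum 15, len 2
end 12: [11, 1] sum 12, len 2
end 13: [11, 1, 6] sum 18, len 3
Shortest qualifying length: 2.

2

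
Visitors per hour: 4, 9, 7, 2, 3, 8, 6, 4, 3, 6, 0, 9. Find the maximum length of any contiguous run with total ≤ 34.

Extend to the right; shrink from the left whenever the sum exceeds 34:
[4] sum 4 len 1
[4, 9] sum 13 len 2
[4, 9, 7] sum 20 len 3
[4, 9, 7, 2] sum 22 len 4
[4, 9, 7, 2, 3] sum 25 len 5
[4, 9, 7, 2, 3, 8] sum 33 len 6
[7, 2, 3, 8, 6] sum 26 len 5
[7, 2, 3, 8, 6, 4] sum 30 len 6
[7, 2, 3, 8, 6, 4, 3] sum 33 len 7
[2, 3, 8, 6, 4, 3, 6] sum 32 len 7
[2, 3, 8, 6, 4, 3, 6, 0] sum 32 len 8
[6, 4, 3, 6, 0, 9] sum 28 len 6
Longest length seen: 8.

8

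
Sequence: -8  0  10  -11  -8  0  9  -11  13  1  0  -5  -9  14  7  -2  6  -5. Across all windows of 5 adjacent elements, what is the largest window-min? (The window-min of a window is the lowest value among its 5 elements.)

Each size-5 window and its min:
[-8, 0, 10, -11, -8] → min -11
[0, 10, -11, -8, 0] → min -11
[10, -11, -8, 0, 9] → min -11
[-11, -8, 0, 9, -11] → min -11
[-8, 0, 9, -11, 13] → min -11
[0, 9, -11, 13, 1] → min -11
[9, -11, 13, 1, 0] → min -11
[-11, 13, 1, 0, -5] → min -11
[13, 1, 0, -5, -9] → min -9
[1, 0, -5, -9, 14] → min -9
[0, -5, -9, 14, 7] → min -9
[-5, -9, 14, 7, -2] → min -9
[-9, 14, 7, -2, 6] → min -9
[14, 7, -2, 6, -5] → min -5
Largest of these is -5.

-5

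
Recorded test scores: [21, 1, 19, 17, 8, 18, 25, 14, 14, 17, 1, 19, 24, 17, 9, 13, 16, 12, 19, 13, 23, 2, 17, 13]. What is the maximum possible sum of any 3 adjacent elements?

60

Each size-3 window and its sum:
[21, 1, 19] → sum 41
[1, 19, 17] → sum 37
[19, 17, 8] → sum 44
[17, 8, 18] → sum 43
[8, 18, 25] → sum 51
[18, 25, 14] → sum 57
[25, 14, 14] → sum 53
[14, 14, 17] → sum 45
[14, 17, 1] → sum 32
[17, 1, 19] → sum 37
[1, 19, 24] → sum 44
[19, 24, 17] → sum 60
[24, 17, 9] → sum 50
[17, 9, 13] → sum 39
[9, 13, 16] → sum 38
[13, 16, 12] → sum 41
[16, 12, 19] → sum 47
[12, 19, 13] → sum 44
[19, 13, 23] → sum 55
[13, 23, 2] → sum 38
[23, 2, 17] → sum 42
[2, 17, 13] → sum 32
Maximum of these is 60.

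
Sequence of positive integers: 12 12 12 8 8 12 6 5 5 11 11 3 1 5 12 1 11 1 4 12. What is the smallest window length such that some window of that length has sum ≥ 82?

add 12: running sum 12 < 82
add 12: running sum 24 < 82
add 12: running sum 36 < 82
add 8: running sum 44 < 82
add 8: running sum 52 < 82
add 12: running sum 64 < 82
add 6: running sum 70 < 82
add 5: running sum 75 < 82
add 5: running sum 80 < 82
end 9: [12, 12, 12, 8, 8, 12, 6, 5, 5, 11] sum 91, len 10
end 10: [12, 12, 8, 8, 12, 6, 5, 5, 11, 11] sum 90, len 10
end 11: [12, 12, 8, 8, 12, 6, 5, 5, 11, 11, 3] sum 93, len 11
end 12: [12, 8, 8, 12, 6, 5, 5, 11, 11, 3, 1] sum 82, len 11
end 13: [12, 8, 8, 12, 6, 5, 5, 11, 11, 3, 1, 5] sum 87, len 12
end 14: [8, 8, 12, 6, 5, 5, 11, 11, 3, 1, 5, 12] sum 87, len 12
end 15: [8, 8, 12, 6, 5, 5, 11, 11, 3, 1, 5, 12, 1] sum 88, len 13
end 16: [12, 6, 5, 5, 11, 11, 3, 1, 5, 12, 1, 11] sum 83, len 12
end 17: [12, 6, 5, 5, 11, 11, 3, 1, 5, 12, 1, 11, 1] sum 84, len 13
end 18: [12, 6, 5, 5, 11, 11, 3, 1, 5, 12, 1, 11, 1, 4] sum 88, len 14
end 19: [5, 5, 11, 11, 3, 1, 5, 12, 1, 11, 1, 4, 12] sum 82, len 13
Shortest qualifying length: 10.

10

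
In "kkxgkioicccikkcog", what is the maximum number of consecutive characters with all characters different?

[k] len 1
[k] len 1
[k, x] len 2
[k, x, g] len 3
[x, g, k] len 3
[x, g, k, i] len 4
[x, g, k, i, o] len 5
[o, i] len 2
[o, i, c] len 3
[c] len 1
[c] len 1
[c, i] len 2
[c, i, k] len 3
[k] len 1
[k, c] len 2
[k, c, o] len 3
[k, c, o, g] len 4
Longest all-distinct length: 5.

5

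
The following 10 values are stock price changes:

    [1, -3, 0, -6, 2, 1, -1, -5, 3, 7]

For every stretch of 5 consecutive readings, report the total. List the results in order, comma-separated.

1 -3 0 -6 2 → sum -6
-3 0 -6 2 1 → sum -6
0 -6 2 1 -1 → sum -4
-6 2 1 -1 -5 → sum -9
2 1 -1 -5 3 → sum 0
1 -1 -5 3 7 → sum 5

-6, -6, -4, -9, 0, 5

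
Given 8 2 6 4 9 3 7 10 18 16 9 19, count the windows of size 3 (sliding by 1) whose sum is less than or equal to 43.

8

[8, 2, 6] → sum 16  ≤ 43 ✓
[2, 6, 4] → sum 12  ≤ 43 ✓
[6, 4, 9] → sum 19  ≤ 43 ✓
[4, 9, 3] → sum 16  ≤ 43 ✓
[9, 3, 7] → sum 19  ≤ 43 ✓
[3, 7, 10] → sum 20  ≤ 43 ✓
[7, 10, 18] → sum 35  ≤ 43 ✓
[10, 18, 16] → sum 44
[18, 16, 9] → sum 43  ≤ 43 ✓
[16, 9, 19] → sum 44
8 windows satisfy the condition.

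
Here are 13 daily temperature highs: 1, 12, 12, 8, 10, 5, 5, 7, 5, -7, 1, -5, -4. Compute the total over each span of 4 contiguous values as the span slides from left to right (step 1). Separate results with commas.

Sliding a size-4 window across the 13 values:
[1, 12, 12, 8] → sum 33
[12, 12, 8, 10] → sum 42
[12, 8, 10, 5] → sum 35
[8, 10, 5, 5] → sum 28
[10, 5, 5, 7] → sum 27
[5, 5, 7, 5] → sum 22
[5, 7, 5, -7] → sum 10
[7, 5, -7, 1] → sum 6
[5, -7, 1, -5] → sum -6
[-7, 1, -5, -4] → sum -15

33, 42, 35, 28, 27, 22, 10, 6, -6, -15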